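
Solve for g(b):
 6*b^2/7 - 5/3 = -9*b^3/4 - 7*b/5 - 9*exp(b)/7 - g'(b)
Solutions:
 g(b) = C1 - 9*b^4/16 - 2*b^3/7 - 7*b^2/10 + 5*b/3 - 9*exp(b)/7


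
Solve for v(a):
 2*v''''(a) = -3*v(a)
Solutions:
 v(a) = (C1*sin(6^(1/4)*a/2) + C2*cos(6^(1/4)*a/2))*exp(-6^(1/4)*a/2) + (C3*sin(6^(1/4)*a/2) + C4*cos(6^(1/4)*a/2))*exp(6^(1/4)*a/2)


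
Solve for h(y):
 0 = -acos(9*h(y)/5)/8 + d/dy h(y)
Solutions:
 Integral(1/acos(9*_y/5), (_y, h(y))) = C1 + y/8


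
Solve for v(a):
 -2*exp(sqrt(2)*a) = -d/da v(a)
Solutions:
 v(a) = C1 + sqrt(2)*exp(sqrt(2)*a)


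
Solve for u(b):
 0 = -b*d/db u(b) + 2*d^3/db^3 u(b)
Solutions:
 u(b) = C1 + Integral(C2*airyai(2^(2/3)*b/2) + C3*airybi(2^(2/3)*b/2), b)


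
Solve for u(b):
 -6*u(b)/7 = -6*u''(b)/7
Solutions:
 u(b) = C1*exp(-b) + C2*exp(b)


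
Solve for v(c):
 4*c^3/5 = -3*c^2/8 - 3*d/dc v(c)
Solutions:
 v(c) = C1 - c^4/15 - c^3/24


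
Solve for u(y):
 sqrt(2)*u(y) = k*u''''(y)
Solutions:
 u(y) = C1*exp(-2^(1/8)*y*(1/k)^(1/4)) + C2*exp(2^(1/8)*y*(1/k)^(1/4)) + C3*exp(-2^(1/8)*I*y*(1/k)^(1/4)) + C4*exp(2^(1/8)*I*y*(1/k)^(1/4))


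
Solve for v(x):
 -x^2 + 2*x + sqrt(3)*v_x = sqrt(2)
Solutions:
 v(x) = C1 + sqrt(3)*x^3/9 - sqrt(3)*x^2/3 + sqrt(6)*x/3


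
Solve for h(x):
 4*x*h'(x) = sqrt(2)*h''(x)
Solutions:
 h(x) = C1 + C2*erfi(2^(1/4)*x)


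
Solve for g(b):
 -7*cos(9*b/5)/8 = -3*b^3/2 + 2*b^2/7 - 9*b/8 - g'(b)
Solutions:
 g(b) = C1 - 3*b^4/8 + 2*b^3/21 - 9*b^2/16 + 35*sin(9*b/5)/72


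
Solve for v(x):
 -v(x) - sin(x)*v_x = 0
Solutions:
 v(x) = C1*sqrt(cos(x) + 1)/sqrt(cos(x) - 1)


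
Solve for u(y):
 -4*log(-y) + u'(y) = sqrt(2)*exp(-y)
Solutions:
 u(y) = C1 + 4*y*log(-y) - 4*y - sqrt(2)*exp(-y)


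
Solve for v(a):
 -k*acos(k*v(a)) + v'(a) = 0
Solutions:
 Integral(1/acos(_y*k), (_y, v(a))) = C1 + a*k


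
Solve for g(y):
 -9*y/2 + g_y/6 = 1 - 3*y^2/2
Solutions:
 g(y) = C1 - 3*y^3 + 27*y^2/2 + 6*y


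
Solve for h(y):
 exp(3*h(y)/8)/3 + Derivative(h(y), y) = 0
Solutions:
 h(y) = 8*log((-1 - sqrt(3)*I)*(1/(C1 + y))^(1/3))
 h(y) = 8*log((-1 + sqrt(3)*I)*(1/(C1 + y))^(1/3))
 h(y) = 8*log(1/(C1 + y))/3 + 8*log(2)


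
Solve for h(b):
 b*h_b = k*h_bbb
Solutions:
 h(b) = C1 + Integral(C2*airyai(b*(1/k)^(1/3)) + C3*airybi(b*(1/k)^(1/3)), b)


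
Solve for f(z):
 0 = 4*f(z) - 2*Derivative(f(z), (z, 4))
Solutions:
 f(z) = C1*exp(-2^(1/4)*z) + C2*exp(2^(1/4)*z) + C3*sin(2^(1/4)*z) + C4*cos(2^(1/4)*z)


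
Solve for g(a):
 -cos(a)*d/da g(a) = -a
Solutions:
 g(a) = C1 + Integral(a/cos(a), a)


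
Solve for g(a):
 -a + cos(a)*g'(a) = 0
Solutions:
 g(a) = C1 + Integral(a/cos(a), a)


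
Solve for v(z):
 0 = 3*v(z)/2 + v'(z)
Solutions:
 v(z) = C1*exp(-3*z/2)


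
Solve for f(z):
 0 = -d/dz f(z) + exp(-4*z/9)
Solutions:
 f(z) = C1 - 9*exp(-4*z/9)/4


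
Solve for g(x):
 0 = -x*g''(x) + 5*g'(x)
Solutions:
 g(x) = C1 + C2*x^6


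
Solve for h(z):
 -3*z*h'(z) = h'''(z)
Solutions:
 h(z) = C1 + Integral(C2*airyai(-3^(1/3)*z) + C3*airybi(-3^(1/3)*z), z)


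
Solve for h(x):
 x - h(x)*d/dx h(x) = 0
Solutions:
 h(x) = -sqrt(C1 + x^2)
 h(x) = sqrt(C1 + x^2)


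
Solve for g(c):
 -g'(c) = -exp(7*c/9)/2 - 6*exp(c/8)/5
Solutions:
 g(c) = C1 + 9*exp(7*c/9)/14 + 48*exp(c/8)/5


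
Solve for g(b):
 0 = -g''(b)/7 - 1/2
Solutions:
 g(b) = C1 + C2*b - 7*b^2/4


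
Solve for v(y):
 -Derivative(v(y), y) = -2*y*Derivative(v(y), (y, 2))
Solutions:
 v(y) = C1 + C2*y^(3/2)


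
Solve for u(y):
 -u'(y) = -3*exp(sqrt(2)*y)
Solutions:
 u(y) = C1 + 3*sqrt(2)*exp(sqrt(2)*y)/2


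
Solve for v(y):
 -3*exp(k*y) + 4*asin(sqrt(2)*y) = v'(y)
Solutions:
 v(y) = C1 + 4*y*asin(sqrt(2)*y) + 2*sqrt(2)*sqrt(1 - 2*y^2) - 3*Piecewise((exp(k*y)/k, Ne(k, 0)), (y, True))


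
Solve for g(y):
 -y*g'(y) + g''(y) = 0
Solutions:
 g(y) = C1 + C2*erfi(sqrt(2)*y/2)


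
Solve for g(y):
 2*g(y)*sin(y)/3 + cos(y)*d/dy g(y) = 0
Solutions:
 g(y) = C1*cos(y)^(2/3)


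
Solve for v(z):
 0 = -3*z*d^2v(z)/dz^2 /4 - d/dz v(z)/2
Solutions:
 v(z) = C1 + C2*z^(1/3)


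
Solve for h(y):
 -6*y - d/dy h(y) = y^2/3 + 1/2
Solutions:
 h(y) = C1 - y^3/9 - 3*y^2 - y/2


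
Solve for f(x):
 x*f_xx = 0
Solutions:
 f(x) = C1 + C2*x


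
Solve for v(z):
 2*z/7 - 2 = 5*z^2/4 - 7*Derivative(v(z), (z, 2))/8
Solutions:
 v(z) = C1 + C2*z + 5*z^4/42 - 8*z^3/147 + 8*z^2/7


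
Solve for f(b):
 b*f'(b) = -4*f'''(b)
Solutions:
 f(b) = C1 + Integral(C2*airyai(-2^(1/3)*b/2) + C3*airybi(-2^(1/3)*b/2), b)


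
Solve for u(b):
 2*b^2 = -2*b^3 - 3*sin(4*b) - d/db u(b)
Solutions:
 u(b) = C1 - b^4/2 - 2*b^3/3 + 3*cos(4*b)/4


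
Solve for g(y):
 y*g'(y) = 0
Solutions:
 g(y) = C1


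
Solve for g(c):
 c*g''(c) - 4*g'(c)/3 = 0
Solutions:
 g(c) = C1 + C2*c^(7/3)


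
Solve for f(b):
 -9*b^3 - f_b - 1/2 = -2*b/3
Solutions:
 f(b) = C1 - 9*b^4/4 + b^2/3 - b/2


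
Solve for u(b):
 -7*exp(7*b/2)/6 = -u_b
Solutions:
 u(b) = C1 + exp(7*b/2)/3


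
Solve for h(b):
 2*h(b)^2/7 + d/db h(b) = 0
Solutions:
 h(b) = 7/(C1 + 2*b)


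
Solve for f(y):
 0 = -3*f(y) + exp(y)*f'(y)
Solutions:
 f(y) = C1*exp(-3*exp(-y))


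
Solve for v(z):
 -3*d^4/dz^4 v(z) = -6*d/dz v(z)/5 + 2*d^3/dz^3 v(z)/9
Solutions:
 v(z) = C1 + C2*exp(-z*(20*5^(1/3)/(729*sqrt(531361) + 531401)^(1/3) + 20 + 5^(2/3)*(729*sqrt(531361) + 531401)^(1/3))/810)*sin(sqrt(3)*5^(1/3)*z*(-5^(1/3)*(729*sqrt(531361) + 531401)^(1/3) + 20/(729*sqrt(531361) + 531401)^(1/3))/810) + C3*exp(-z*(20*5^(1/3)/(729*sqrt(531361) + 531401)^(1/3) + 20 + 5^(2/3)*(729*sqrt(531361) + 531401)^(1/3))/810)*cos(sqrt(3)*5^(1/3)*z*(-5^(1/3)*(729*sqrt(531361) + 531401)^(1/3) + 20/(729*sqrt(531361) + 531401)^(1/3))/810) + C4*exp(z*(-10 + 20*5^(1/3)/(729*sqrt(531361) + 531401)^(1/3) + 5^(2/3)*(729*sqrt(531361) + 531401)^(1/3))/405)


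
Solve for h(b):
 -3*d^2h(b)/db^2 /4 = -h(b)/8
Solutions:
 h(b) = C1*exp(-sqrt(6)*b/6) + C2*exp(sqrt(6)*b/6)


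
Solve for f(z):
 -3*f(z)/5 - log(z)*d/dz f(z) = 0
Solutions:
 f(z) = C1*exp(-3*li(z)/5)


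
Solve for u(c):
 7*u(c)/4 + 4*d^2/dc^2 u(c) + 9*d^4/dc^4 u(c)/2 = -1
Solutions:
 u(c) = (C1*sin(2^(3/4)*sqrt(3)*7^(1/4)*c*cos(atan(sqrt(62)/8)/2)/6) + C2*cos(2^(3/4)*sqrt(3)*7^(1/4)*c*cos(atan(sqrt(62)/8)/2)/6))*exp(-2^(3/4)*sqrt(3)*7^(1/4)*c*sin(atan(sqrt(62)/8)/2)/6) + (C3*sin(2^(3/4)*sqrt(3)*7^(1/4)*c*cos(atan(sqrt(62)/8)/2)/6) + C4*cos(2^(3/4)*sqrt(3)*7^(1/4)*c*cos(atan(sqrt(62)/8)/2)/6))*exp(2^(3/4)*sqrt(3)*7^(1/4)*c*sin(atan(sqrt(62)/8)/2)/6) - 4/7


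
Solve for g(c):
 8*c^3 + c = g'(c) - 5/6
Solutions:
 g(c) = C1 + 2*c^4 + c^2/2 + 5*c/6


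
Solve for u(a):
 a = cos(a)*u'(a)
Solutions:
 u(a) = C1 + Integral(a/cos(a), a)


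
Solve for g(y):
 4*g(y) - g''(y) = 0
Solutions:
 g(y) = C1*exp(-2*y) + C2*exp(2*y)


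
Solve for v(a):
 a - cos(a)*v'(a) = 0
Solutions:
 v(a) = C1 + Integral(a/cos(a), a)


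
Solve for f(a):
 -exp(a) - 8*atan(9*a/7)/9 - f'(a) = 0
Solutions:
 f(a) = C1 - 8*a*atan(9*a/7)/9 - exp(a) + 28*log(81*a^2 + 49)/81


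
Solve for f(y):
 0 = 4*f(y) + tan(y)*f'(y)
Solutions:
 f(y) = C1/sin(y)^4


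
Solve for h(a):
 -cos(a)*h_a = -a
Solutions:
 h(a) = C1 + Integral(a/cos(a), a)


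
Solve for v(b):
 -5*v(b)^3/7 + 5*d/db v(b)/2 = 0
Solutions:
 v(b) = -sqrt(14)*sqrt(-1/(C1 + 2*b))/2
 v(b) = sqrt(14)*sqrt(-1/(C1 + 2*b))/2


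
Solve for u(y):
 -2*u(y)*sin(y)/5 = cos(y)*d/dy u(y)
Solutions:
 u(y) = C1*cos(y)^(2/5)


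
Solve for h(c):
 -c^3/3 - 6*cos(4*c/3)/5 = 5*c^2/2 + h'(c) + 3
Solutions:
 h(c) = C1 - c^4/12 - 5*c^3/6 - 3*c - 9*sin(4*c/3)/10


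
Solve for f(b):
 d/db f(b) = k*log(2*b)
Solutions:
 f(b) = C1 + b*k*log(b) - b*k + b*k*log(2)


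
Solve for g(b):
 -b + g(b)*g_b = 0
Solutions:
 g(b) = -sqrt(C1 + b^2)
 g(b) = sqrt(C1 + b^2)


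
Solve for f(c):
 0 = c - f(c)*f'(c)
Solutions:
 f(c) = -sqrt(C1 + c^2)
 f(c) = sqrt(C1 + c^2)


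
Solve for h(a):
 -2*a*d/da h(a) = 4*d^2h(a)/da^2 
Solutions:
 h(a) = C1 + C2*erf(a/2)


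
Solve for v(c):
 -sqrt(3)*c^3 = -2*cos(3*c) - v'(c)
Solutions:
 v(c) = C1 + sqrt(3)*c^4/4 - 2*sin(3*c)/3


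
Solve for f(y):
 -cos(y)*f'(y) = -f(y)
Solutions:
 f(y) = C1*sqrt(sin(y) + 1)/sqrt(sin(y) - 1)


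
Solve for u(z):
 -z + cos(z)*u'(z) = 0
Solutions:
 u(z) = C1 + Integral(z/cos(z), z)


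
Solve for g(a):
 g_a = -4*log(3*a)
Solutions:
 g(a) = C1 - 4*a*log(a) - a*log(81) + 4*a


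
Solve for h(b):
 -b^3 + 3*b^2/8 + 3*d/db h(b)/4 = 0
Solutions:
 h(b) = C1 + b^4/3 - b^3/6


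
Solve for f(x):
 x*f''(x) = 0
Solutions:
 f(x) = C1 + C2*x


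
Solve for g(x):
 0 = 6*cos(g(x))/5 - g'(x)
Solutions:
 -6*x/5 - log(sin(g(x)) - 1)/2 + log(sin(g(x)) + 1)/2 = C1


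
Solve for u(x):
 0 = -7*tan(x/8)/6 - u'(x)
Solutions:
 u(x) = C1 + 28*log(cos(x/8))/3


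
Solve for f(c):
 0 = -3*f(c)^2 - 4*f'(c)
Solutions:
 f(c) = 4/(C1 + 3*c)


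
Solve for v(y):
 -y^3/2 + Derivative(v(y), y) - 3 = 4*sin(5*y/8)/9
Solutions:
 v(y) = C1 + y^4/8 + 3*y - 32*cos(5*y/8)/45


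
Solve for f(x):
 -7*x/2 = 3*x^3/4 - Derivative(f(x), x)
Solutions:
 f(x) = C1 + 3*x^4/16 + 7*x^2/4


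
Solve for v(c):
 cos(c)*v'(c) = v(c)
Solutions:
 v(c) = C1*sqrt(sin(c) + 1)/sqrt(sin(c) - 1)


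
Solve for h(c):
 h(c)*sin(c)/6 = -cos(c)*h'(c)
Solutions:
 h(c) = C1*cos(c)^(1/6)


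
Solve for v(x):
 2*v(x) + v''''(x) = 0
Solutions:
 v(x) = (C1*sin(2^(3/4)*x/2) + C2*cos(2^(3/4)*x/2))*exp(-2^(3/4)*x/2) + (C3*sin(2^(3/4)*x/2) + C4*cos(2^(3/4)*x/2))*exp(2^(3/4)*x/2)


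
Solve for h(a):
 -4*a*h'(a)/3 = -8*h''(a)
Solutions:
 h(a) = C1 + C2*erfi(sqrt(3)*a/6)


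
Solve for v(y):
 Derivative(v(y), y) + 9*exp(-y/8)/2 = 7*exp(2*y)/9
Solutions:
 v(y) = C1 + 7*exp(2*y)/18 + 36*exp(-y/8)


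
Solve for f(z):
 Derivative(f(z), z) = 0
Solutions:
 f(z) = C1


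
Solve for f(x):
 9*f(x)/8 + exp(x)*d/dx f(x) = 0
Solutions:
 f(x) = C1*exp(9*exp(-x)/8)


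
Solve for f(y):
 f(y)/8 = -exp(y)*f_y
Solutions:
 f(y) = C1*exp(exp(-y)/8)


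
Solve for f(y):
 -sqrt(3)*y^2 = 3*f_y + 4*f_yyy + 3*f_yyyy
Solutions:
 f(y) = C1 + C2*exp(y*(-16 + 32*2^(1/3)/(27*sqrt(985) + 857)^(1/3) + 2^(2/3)*(27*sqrt(985) + 857)^(1/3))/36)*sin(2^(1/3)*sqrt(3)*y*(-2^(1/3)*(27*sqrt(985) + 857)^(1/3) + 32/(27*sqrt(985) + 857)^(1/3))/36) + C3*exp(y*(-16 + 32*2^(1/3)/(27*sqrt(985) + 857)^(1/3) + 2^(2/3)*(27*sqrt(985) + 857)^(1/3))/36)*cos(2^(1/3)*sqrt(3)*y*(-2^(1/3)*(27*sqrt(985) + 857)^(1/3) + 32/(27*sqrt(985) + 857)^(1/3))/36) + C4*exp(-y*(32*2^(1/3)/(27*sqrt(985) + 857)^(1/3) + 8 + 2^(2/3)*(27*sqrt(985) + 857)^(1/3))/18) - sqrt(3)*y^3/9 + 8*sqrt(3)*y/9


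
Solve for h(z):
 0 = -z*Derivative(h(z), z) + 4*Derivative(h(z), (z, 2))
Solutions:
 h(z) = C1 + C2*erfi(sqrt(2)*z/4)


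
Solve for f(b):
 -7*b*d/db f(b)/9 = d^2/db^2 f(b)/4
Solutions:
 f(b) = C1 + C2*erf(sqrt(14)*b/3)


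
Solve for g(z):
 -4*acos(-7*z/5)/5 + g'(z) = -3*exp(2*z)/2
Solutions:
 g(z) = C1 + 4*z*acos(-7*z/5)/5 + 4*sqrt(25 - 49*z^2)/35 - 3*exp(2*z)/4


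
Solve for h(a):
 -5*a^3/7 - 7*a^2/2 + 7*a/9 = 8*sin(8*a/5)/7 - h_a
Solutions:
 h(a) = C1 + 5*a^4/28 + 7*a^3/6 - 7*a^2/18 - 5*cos(8*a/5)/7


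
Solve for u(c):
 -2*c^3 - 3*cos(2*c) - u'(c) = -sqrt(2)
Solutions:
 u(c) = C1 - c^4/2 + sqrt(2)*c - 3*sin(2*c)/2


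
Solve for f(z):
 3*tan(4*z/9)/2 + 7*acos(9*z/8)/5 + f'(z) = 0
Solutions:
 f(z) = C1 - 7*z*acos(9*z/8)/5 + 7*sqrt(64 - 81*z^2)/45 + 27*log(cos(4*z/9))/8


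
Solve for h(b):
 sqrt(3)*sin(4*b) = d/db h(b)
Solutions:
 h(b) = C1 - sqrt(3)*cos(4*b)/4


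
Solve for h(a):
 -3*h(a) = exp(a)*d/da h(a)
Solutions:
 h(a) = C1*exp(3*exp(-a))


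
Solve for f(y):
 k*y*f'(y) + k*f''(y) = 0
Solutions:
 f(y) = C1 + C2*erf(sqrt(2)*y/2)


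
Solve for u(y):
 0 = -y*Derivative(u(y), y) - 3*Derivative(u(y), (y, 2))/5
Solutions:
 u(y) = C1 + C2*erf(sqrt(30)*y/6)


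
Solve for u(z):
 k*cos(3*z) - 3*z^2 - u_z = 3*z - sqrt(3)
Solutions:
 u(z) = C1 + k*sin(3*z)/3 - z^3 - 3*z^2/2 + sqrt(3)*z


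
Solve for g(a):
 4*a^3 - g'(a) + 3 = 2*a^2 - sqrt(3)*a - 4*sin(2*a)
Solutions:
 g(a) = C1 + a^4 - 2*a^3/3 + sqrt(3)*a^2/2 + 3*a - 2*cos(2*a)


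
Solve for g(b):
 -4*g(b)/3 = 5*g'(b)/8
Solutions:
 g(b) = C1*exp(-32*b/15)


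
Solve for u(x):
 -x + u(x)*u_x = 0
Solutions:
 u(x) = -sqrt(C1 + x^2)
 u(x) = sqrt(C1 + x^2)


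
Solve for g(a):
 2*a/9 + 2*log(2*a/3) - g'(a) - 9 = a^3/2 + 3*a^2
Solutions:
 g(a) = C1 - a^4/8 - a^3 + a^2/9 + 2*a*log(a) - 11*a + a*log(4/9)


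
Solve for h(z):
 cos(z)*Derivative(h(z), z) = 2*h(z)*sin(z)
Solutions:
 h(z) = C1/cos(z)^2


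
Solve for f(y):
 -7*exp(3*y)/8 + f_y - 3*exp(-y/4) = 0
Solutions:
 f(y) = C1 + 7*exp(3*y)/24 - 12*exp(-y/4)


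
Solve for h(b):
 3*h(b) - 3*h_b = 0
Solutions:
 h(b) = C1*exp(b)


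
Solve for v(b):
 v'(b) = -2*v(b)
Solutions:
 v(b) = C1*exp(-2*b)


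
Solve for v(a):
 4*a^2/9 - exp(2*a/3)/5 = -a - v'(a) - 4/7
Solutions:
 v(a) = C1 - 4*a^3/27 - a^2/2 - 4*a/7 + 3*exp(2*a/3)/10


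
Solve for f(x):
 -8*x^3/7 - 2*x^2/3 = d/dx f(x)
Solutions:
 f(x) = C1 - 2*x^4/7 - 2*x^3/9


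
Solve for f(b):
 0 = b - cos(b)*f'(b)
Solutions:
 f(b) = C1 + Integral(b/cos(b), b)


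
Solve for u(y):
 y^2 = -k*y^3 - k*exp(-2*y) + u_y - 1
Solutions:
 u(y) = C1 + k*y^4/4 - k*exp(-2*y)/2 + y^3/3 + y


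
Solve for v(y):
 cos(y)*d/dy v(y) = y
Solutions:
 v(y) = C1 + Integral(y/cos(y), y)


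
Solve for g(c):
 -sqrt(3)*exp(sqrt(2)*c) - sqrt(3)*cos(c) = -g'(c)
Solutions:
 g(c) = C1 + sqrt(6)*exp(sqrt(2)*c)/2 + sqrt(3)*sin(c)


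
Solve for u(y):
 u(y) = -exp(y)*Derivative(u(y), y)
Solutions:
 u(y) = C1*exp(exp(-y))


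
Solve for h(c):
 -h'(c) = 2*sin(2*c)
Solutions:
 h(c) = C1 + cos(2*c)


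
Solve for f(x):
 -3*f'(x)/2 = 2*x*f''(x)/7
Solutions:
 f(x) = C1 + C2/x^(17/4)


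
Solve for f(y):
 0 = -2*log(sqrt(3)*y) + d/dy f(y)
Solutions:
 f(y) = C1 + 2*y*log(y) - 2*y + y*log(3)


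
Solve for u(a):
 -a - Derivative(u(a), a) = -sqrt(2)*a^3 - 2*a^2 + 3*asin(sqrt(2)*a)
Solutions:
 u(a) = C1 + sqrt(2)*a^4/4 + 2*a^3/3 - a^2/2 - 3*a*asin(sqrt(2)*a) - 3*sqrt(2)*sqrt(1 - 2*a^2)/2


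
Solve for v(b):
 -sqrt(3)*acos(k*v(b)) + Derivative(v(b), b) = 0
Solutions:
 Integral(1/acos(_y*k), (_y, v(b))) = C1 + sqrt(3)*b


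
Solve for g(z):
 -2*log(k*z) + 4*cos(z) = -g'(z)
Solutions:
 g(z) = C1 + 2*z*log(k*z) - 2*z - 4*sin(z)


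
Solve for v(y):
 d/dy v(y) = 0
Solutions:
 v(y) = C1


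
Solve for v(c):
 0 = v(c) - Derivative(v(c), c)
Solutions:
 v(c) = C1*exp(c)


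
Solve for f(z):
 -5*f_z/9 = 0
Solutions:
 f(z) = C1


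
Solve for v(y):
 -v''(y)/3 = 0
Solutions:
 v(y) = C1 + C2*y


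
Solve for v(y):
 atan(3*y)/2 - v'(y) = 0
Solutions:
 v(y) = C1 + y*atan(3*y)/2 - log(9*y^2 + 1)/12


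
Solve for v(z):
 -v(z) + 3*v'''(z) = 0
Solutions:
 v(z) = C3*exp(3^(2/3)*z/3) + (C1*sin(3^(1/6)*z/2) + C2*cos(3^(1/6)*z/2))*exp(-3^(2/3)*z/6)


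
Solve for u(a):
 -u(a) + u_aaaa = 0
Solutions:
 u(a) = C1*exp(-a) + C2*exp(a) + C3*sin(a) + C4*cos(a)


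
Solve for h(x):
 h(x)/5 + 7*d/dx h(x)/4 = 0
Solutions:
 h(x) = C1*exp(-4*x/35)


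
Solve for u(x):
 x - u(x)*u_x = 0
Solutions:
 u(x) = -sqrt(C1 + x^2)
 u(x) = sqrt(C1 + x^2)


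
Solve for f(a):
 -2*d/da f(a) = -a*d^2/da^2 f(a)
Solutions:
 f(a) = C1 + C2*a^3


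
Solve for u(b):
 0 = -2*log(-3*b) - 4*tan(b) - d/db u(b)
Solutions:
 u(b) = C1 - 2*b*log(-b) - 2*b*log(3) + 2*b + 4*log(cos(b))


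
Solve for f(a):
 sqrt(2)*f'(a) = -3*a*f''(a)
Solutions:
 f(a) = C1 + C2*a^(1 - sqrt(2)/3)


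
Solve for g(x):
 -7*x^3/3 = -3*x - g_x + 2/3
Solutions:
 g(x) = C1 + 7*x^4/12 - 3*x^2/2 + 2*x/3


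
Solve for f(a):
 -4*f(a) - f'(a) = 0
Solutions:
 f(a) = C1*exp(-4*a)


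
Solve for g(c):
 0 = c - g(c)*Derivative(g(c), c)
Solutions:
 g(c) = -sqrt(C1 + c^2)
 g(c) = sqrt(C1 + c^2)


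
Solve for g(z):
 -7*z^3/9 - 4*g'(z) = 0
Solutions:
 g(z) = C1 - 7*z^4/144


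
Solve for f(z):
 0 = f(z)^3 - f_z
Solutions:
 f(z) = -sqrt(2)*sqrt(-1/(C1 + z))/2
 f(z) = sqrt(2)*sqrt(-1/(C1 + z))/2


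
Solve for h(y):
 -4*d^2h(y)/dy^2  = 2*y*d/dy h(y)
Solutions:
 h(y) = C1 + C2*erf(y/2)


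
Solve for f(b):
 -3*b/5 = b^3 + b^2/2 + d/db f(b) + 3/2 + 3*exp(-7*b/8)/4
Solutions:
 f(b) = C1 - b^4/4 - b^3/6 - 3*b^2/10 - 3*b/2 + 6*exp(-7*b/8)/7


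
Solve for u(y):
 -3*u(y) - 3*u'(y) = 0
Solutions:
 u(y) = C1*exp(-y)


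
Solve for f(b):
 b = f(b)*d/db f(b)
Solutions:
 f(b) = -sqrt(C1 + b^2)
 f(b) = sqrt(C1 + b^2)


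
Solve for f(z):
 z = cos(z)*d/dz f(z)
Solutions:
 f(z) = C1 + Integral(z/cos(z), z)


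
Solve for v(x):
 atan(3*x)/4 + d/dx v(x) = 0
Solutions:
 v(x) = C1 - x*atan(3*x)/4 + log(9*x^2 + 1)/24


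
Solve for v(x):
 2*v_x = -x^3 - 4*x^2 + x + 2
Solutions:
 v(x) = C1 - x^4/8 - 2*x^3/3 + x^2/4 + x


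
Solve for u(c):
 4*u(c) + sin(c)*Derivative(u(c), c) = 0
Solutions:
 u(c) = C1*(cos(c)^2 + 2*cos(c) + 1)/(cos(c)^2 - 2*cos(c) + 1)


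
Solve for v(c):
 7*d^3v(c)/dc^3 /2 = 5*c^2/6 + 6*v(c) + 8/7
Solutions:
 v(c) = C3*exp(12^(1/3)*7^(2/3)*c/7) - 5*c^2/36 + (C1*sin(14^(2/3)*3^(5/6)*c/14) + C2*cos(14^(2/3)*3^(5/6)*c/14))*exp(-12^(1/3)*7^(2/3)*c/14) - 4/21


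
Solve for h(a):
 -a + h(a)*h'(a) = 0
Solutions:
 h(a) = -sqrt(C1 + a^2)
 h(a) = sqrt(C1 + a^2)


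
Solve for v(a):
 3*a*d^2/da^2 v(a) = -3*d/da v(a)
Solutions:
 v(a) = C1 + C2*log(a)


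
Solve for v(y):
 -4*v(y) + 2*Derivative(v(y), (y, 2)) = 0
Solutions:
 v(y) = C1*exp(-sqrt(2)*y) + C2*exp(sqrt(2)*y)


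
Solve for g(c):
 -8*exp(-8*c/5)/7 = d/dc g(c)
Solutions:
 g(c) = C1 + 5*exp(-8*c/5)/7


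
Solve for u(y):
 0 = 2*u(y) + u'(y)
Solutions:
 u(y) = C1*exp(-2*y)


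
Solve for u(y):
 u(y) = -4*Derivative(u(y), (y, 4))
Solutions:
 u(y) = (C1*sin(y/2) + C2*cos(y/2))*exp(-y/2) + (C3*sin(y/2) + C4*cos(y/2))*exp(y/2)


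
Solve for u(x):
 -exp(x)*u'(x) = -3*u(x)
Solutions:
 u(x) = C1*exp(-3*exp(-x))


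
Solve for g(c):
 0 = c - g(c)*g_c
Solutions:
 g(c) = -sqrt(C1 + c^2)
 g(c) = sqrt(C1 + c^2)


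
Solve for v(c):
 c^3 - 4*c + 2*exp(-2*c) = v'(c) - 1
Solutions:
 v(c) = C1 + c^4/4 - 2*c^2 + c - exp(-2*c)


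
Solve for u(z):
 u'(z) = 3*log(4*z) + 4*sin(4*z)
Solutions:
 u(z) = C1 + 3*z*log(z) - 3*z + 6*z*log(2) - cos(4*z)


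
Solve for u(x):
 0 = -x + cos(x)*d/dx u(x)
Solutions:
 u(x) = C1 + Integral(x/cos(x), x)


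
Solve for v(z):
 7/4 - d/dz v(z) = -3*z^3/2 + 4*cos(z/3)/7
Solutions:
 v(z) = C1 + 3*z^4/8 + 7*z/4 - 12*sin(z/3)/7


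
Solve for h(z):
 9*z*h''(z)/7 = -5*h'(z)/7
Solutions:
 h(z) = C1 + C2*z^(4/9)


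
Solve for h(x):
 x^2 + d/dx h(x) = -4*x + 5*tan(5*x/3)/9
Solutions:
 h(x) = C1 - x^3/3 - 2*x^2 - log(cos(5*x/3))/3


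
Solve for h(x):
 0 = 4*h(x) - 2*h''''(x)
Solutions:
 h(x) = C1*exp(-2^(1/4)*x) + C2*exp(2^(1/4)*x) + C3*sin(2^(1/4)*x) + C4*cos(2^(1/4)*x)


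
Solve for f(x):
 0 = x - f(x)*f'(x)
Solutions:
 f(x) = -sqrt(C1 + x^2)
 f(x) = sqrt(C1 + x^2)


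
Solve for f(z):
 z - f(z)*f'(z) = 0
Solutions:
 f(z) = -sqrt(C1 + z^2)
 f(z) = sqrt(C1 + z^2)


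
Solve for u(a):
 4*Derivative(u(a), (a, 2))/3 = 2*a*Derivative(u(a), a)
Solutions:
 u(a) = C1 + C2*erfi(sqrt(3)*a/2)


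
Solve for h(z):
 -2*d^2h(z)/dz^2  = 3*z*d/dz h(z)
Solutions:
 h(z) = C1 + C2*erf(sqrt(3)*z/2)


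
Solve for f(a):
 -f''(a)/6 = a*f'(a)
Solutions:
 f(a) = C1 + C2*erf(sqrt(3)*a)


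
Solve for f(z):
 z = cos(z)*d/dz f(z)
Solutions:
 f(z) = C1 + Integral(z/cos(z), z)


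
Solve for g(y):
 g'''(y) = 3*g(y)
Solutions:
 g(y) = C3*exp(3^(1/3)*y) + (C1*sin(3^(5/6)*y/2) + C2*cos(3^(5/6)*y/2))*exp(-3^(1/3)*y/2)


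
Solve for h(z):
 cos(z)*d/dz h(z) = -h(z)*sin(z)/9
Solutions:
 h(z) = C1*cos(z)^(1/9)


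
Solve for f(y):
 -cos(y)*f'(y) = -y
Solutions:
 f(y) = C1 + Integral(y/cos(y), y)


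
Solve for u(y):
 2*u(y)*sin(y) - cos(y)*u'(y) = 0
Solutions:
 u(y) = C1/cos(y)^2


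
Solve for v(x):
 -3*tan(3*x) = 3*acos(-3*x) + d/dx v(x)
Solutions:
 v(x) = C1 - 3*x*acos(-3*x) - sqrt(1 - 9*x^2) + log(cos(3*x))


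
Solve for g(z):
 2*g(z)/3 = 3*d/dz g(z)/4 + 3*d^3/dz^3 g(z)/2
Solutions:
 g(z) = C1*exp(6^(1/3)*z*(-(8 + sqrt(70))^(1/3) + 6^(1/3)/(8 + sqrt(70))^(1/3))/12)*sin(2^(1/3)*3^(1/6)*z*(3*2^(1/3)/(8 + sqrt(70))^(1/3) + 3^(2/3)*(8 + sqrt(70))^(1/3))/12) + C2*exp(6^(1/3)*z*(-(8 + sqrt(70))^(1/3) + 6^(1/3)/(8 + sqrt(70))^(1/3))/12)*cos(2^(1/3)*3^(1/6)*z*(3*2^(1/3)/(8 + sqrt(70))^(1/3) + 3^(2/3)*(8 + sqrt(70))^(1/3))/12) + C3*exp(-6^(1/3)*z*(-(8 + sqrt(70))^(1/3) + 6^(1/3)/(8 + sqrt(70))^(1/3))/6)


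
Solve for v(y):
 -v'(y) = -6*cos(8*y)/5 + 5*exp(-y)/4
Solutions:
 v(y) = C1 + 3*sin(8*y)/20 + 5*exp(-y)/4


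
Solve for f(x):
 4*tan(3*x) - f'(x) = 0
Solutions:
 f(x) = C1 - 4*log(cos(3*x))/3


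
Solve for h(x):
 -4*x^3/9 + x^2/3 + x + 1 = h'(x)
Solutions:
 h(x) = C1 - x^4/9 + x^3/9 + x^2/2 + x


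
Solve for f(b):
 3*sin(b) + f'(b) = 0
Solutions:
 f(b) = C1 + 3*cos(b)


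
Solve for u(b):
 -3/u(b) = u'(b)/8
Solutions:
 u(b) = -sqrt(C1 - 48*b)
 u(b) = sqrt(C1 - 48*b)


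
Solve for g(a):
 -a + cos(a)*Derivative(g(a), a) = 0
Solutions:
 g(a) = C1 + Integral(a/cos(a), a)


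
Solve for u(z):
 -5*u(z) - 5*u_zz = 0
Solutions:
 u(z) = C1*sin(z) + C2*cos(z)


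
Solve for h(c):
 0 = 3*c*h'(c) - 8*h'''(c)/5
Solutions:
 h(c) = C1 + Integral(C2*airyai(15^(1/3)*c/2) + C3*airybi(15^(1/3)*c/2), c)


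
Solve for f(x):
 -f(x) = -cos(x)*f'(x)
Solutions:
 f(x) = C1*sqrt(sin(x) + 1)/sqrt(sin(x) - 1)


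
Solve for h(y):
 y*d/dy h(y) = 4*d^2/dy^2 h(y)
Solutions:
 h(y) = C1 + C2*erfi(sqrt(2)*y/4)


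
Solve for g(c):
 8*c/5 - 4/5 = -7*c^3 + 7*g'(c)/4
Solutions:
 g(c) = C1 + c^4 + 16*c^2/35 - 16*c/35


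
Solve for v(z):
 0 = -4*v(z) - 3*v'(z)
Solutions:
 v(z) = C1*exp(-4*z/3)


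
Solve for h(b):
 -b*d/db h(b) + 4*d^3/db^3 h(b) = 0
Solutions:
 h(b) = C1 + Integral(C2*airyai(2^(1/3)*b/2) + C3*airybi(2^(1/3)*b/2), b)


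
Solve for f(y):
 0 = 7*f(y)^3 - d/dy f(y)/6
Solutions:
 f(y) = -sqrt(2)*sqrt(-1/(C1 + 42*y))/2
 f(y) = sqrt(2)*sqrt(-1/(C1 + 42*y))/2


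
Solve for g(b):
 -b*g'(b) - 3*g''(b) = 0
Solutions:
 g(b) = C1 + C2*erf(sqrt(6)*b/6)


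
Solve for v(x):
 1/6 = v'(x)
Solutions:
 v(x) = C1 + x/6


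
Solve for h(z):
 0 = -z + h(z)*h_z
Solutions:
 h(z) = -sqrt(C1 + z^2)
 h(z) = sqrt(C1 + z^2)


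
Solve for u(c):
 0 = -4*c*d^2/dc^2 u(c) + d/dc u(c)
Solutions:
 u(c) = C1 + C2*c^(5/4)


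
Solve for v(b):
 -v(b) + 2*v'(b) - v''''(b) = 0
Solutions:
 v(b) = C1*exp(b*(-(17 + 3*sqrt(33))^(1/3) - 2 + 2/(17 + 3*sqrt(33))^(1/3))/6)*sin(sqrt(3)*b*(2/(17 + 3*sqrt(33))^(1/3) + (17 + 3*sqrt(33))^(1/3))/6) + C2*exp(b*(-(17 + 3*sqrt(33))^(1/3) - 2 + 2/(17 + 3*sqrt(33))^(1/3))/6)*cos(sqrt(3)*b*(2/(17 + 3*sqrt(33))^(1/3) + (17 + 3*sqrt(33))^(1/3))/6) + C3*exp(b) + C4*exp(b*(-1 - 2/(17 + 3*sqrt(33))^(1/3) + (17 + 3*sqrt(33))^(1/3))/3)


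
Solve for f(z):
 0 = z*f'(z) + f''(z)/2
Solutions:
 f(z) = C1 + C2*erf(z)


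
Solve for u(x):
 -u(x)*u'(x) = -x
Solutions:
 u(x) = -sqrt(C1 + x^2)
 u(x) = sqrt(C1 + x^2)


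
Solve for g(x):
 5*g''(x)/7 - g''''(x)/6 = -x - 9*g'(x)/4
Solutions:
 g(x) = C1 + C2*exp(-14^(1/3)*x*(20*14^(1/3)/(sqrt(1638329) + 1323)^(1/3) + (sqrt(1638329) + 1323)^(1/3))/28)*sin(14^(1/3)*sqrt(3)*x*(-(sqrt(1638329) + 1323)^(1/3) + 20*14^(1/3)/(sqrt(1638329) + 1323)^(1/3))/28) + C3*exp(-14^(1/3)*x*(20*14^(1/3)/(sqrt(1638329) + 1323)^(1/3) + (sqrt(1638329) + 1323)^(1/3))/28)*cos(14^(1/3)*sqrt(3)*x*(-(sqrt(1638329) + 1323)^(1/3) + 20*14^(1/3)/(sqrt(1638329) + 1323)^(1/3))/28) + C4*exp(14^(1/3)*x*(20*14^(1/3)/(sqrt(1638329) + 1323)^(1/3) + (sqrt(1638329) + 1323)^(1/3))/14) - 2*x^2/9 + 80*x/567


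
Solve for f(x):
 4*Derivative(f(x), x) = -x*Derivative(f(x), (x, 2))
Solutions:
 f(x) = C1 + C2/x^3


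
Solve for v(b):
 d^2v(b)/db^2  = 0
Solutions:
 v(b) = C1 + C2*b


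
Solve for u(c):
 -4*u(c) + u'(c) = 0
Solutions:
 u(c) = C1*exp(4*c)


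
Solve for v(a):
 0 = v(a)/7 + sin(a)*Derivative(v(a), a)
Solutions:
 v(a) = C1*(cos(a) + 1)^(1/14)/(cos(a) - 1)^(1/14)


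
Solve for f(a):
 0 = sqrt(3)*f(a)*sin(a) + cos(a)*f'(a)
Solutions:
 f(a) = C1*cos(a)^(sqrt(3))


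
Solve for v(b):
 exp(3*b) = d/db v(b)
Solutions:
 v(b) = C1 + exp(3*b)/3


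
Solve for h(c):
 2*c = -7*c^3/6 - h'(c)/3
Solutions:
 h(c) = C1 - 7*c^4/8 - 3*c^2


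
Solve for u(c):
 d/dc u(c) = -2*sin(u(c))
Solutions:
 u(c) = -acos((-C1 - exp(4*c))/(C1 - exp(4*c))) + 2*pi
 u(c) = acos((-C1 - exp(4*c))/(C1 - exp(4*c)))


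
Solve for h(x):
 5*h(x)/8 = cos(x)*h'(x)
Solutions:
 h(x) = C1*(sin(x) + 1)^(5/16)/(sin(x) - 1)^(5/16)


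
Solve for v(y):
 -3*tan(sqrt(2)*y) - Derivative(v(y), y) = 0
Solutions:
 v(y) = C1 + 3*sqrt(2)*log(cos(sqrt(2)*y))/2


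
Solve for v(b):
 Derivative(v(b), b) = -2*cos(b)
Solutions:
 v(b) = C1 - 2*sin(b)


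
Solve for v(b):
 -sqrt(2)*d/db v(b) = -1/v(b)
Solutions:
 v(b) = -sqrt(C1 + sqrt(2)*b)
 v(b) = sqrt(C1 + sqrt(2)*b)


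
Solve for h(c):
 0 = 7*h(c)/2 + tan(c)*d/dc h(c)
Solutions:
 h(c) = C1/sin(c)^(7/2)


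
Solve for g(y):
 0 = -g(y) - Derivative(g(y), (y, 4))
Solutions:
 g(y) = (C1*sin(sqrt(2)*y/2) + C2*cos(sqrt(2)*y/2))*exp(-sqrt(2)*y/2) + (C3*sin(sqrt(2)*y/2) + C4*cos(sqrt(2)*y/2))*exp(sqrt(2)*y/2)


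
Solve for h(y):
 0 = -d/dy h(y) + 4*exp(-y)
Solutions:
 h(y) = C1 - 4*exp(-y)


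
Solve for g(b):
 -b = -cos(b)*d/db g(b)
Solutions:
 g(b) = C1 + Integral(b/cos(b), b)


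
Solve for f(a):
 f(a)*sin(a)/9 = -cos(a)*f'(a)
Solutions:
 f(a) = C1*cos(a)^(1/9)


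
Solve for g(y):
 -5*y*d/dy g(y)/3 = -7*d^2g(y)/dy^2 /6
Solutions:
 g(y) = C1 + C2*erfi(sqrt(35)*y/7)


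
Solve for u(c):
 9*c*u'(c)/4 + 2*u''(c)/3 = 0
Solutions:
 u(c) = C1 + C2*erf(3*sqrt(3)*c/4)


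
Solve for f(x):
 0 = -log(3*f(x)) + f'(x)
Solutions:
 -Integral(1/(log(_y) + log(3)), (_y, f(x))) = C1 - x


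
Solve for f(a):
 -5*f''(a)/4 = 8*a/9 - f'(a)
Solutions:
 f(a) = C1 + C2*exp(4*a/5) + 4*a^2/9 + 10*a/9


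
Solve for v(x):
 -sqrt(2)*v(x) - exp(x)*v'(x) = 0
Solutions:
 v(x) = C1*exp(sqrt(2)*exp(-x))


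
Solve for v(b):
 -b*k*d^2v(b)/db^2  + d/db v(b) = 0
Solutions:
 v(b) = C1 + b^(((re(k) + 1)*re(k) + im(k)^2)/(re(k)^2 + im(k)^2))*(C2*sin(log(b)*Abs(im(k))/(re(k)^2 + im(k)^2)) + C3*cos(log(b)*im(k)/(re(k)^2 + im(k)^2)))


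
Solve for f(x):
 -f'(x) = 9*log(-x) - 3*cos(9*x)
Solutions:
 f(x) = C1 - 9*x*log(-x) + 9*x + sin(9*x)/3


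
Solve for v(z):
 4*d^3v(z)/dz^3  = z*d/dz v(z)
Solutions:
 v(z) = C1 + Integral(C2*airyai(2^(1/3)*z/2) + C3*airybi(2^(1/3)*z/2), z)


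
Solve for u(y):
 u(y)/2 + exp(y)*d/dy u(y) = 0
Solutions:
 u(y) = C1*exp(exp(-y)/2)


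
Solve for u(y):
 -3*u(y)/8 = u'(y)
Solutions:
 u(y) = C1*exp(-3*y/8)


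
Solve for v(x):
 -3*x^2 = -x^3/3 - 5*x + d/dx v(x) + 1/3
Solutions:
 v(x) = C1 + x^4/12 - x^3 + 5*x^2/2 - x/3


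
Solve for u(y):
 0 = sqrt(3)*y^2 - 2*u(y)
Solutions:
 u(y) = sqrt(3)*y^2/2


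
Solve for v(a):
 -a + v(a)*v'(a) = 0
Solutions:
 v(a) = -sqrt(C1 + a^2)
 v(a) = sqrt(C1 + a^2)


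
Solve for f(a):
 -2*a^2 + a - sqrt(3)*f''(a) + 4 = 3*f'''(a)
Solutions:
 f(a) = C1 + C2*a + C3*exp(-sqrt(3)*a/3) - sqrt(3)*a^4/18 + a^3*(sqrt(3) + 12)/18 + a^2*(-8*sqrt(3) - 3)/6


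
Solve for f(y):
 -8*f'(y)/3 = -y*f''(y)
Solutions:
 f(y) = C1 + C2*y^(11/3)


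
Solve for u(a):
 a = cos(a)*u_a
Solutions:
 u(a) = C1 + Integral(a/cos(a), a)


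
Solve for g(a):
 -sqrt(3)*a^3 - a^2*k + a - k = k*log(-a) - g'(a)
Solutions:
 g(a) = C1 + sqrt(3)*a^4/4 + a^3*k/3 - a^2/2 + a*k*log(-a)


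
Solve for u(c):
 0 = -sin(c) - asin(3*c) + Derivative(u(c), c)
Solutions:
 u(c) = C1 + c*asin(3*c) + sqrt(1 - 9*c^2)/3 - cos(c)


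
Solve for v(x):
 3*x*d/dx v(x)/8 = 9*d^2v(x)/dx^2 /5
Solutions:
 v(x) = C1 + C2*erfi(sqrt(15)*x/12)


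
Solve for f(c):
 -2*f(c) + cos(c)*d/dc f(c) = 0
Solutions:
 f(c) = C1*(sin(c) + 1)/(sin(c) - 1)


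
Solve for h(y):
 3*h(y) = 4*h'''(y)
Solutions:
 h(y) = C3*exp(6^(1/3)*y/2) + (C1*sin(2^(1/3)*3^(5/6)*y/4) + C2*cos(2^(1/3)*3^(5/6)*y/4))*exp(-6^(1/3)*y/4)


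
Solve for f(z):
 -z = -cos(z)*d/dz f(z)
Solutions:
 f(z) = C1 + Integral(z/cos(z), z)


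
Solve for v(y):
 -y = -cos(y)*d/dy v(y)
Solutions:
 v(y) = C1 + Integral(y/cos(y), y)


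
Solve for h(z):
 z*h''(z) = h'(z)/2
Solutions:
 h(z) = C1 + C2*z^(3/2)


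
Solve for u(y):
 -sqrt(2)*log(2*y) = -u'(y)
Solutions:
 u(y) = C1 + sqrt(2)*y*log(y) - sqrt(2)*y + sqrt(2)*y*log(2)


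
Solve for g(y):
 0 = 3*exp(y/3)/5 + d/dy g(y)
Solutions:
 g(y) = C1 - 9*exp(y/3)/5


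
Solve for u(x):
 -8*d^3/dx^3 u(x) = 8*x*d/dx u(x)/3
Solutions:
 u(x) = C1 + Integral(C2*airyai(-3^(2/3)*x/3) + C3*airybi(-3^(2/3)*x/3), x)


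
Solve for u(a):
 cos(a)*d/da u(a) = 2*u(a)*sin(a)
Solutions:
 u(a) = C1/cos(a)^2


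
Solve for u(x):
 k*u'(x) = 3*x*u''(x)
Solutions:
 u(x) = C1 + x^(re(k)/3 + 1)*(C2*sin(log(x)*Abs(im(k))/3) + C3*cos(log(x)*im(k)/3))


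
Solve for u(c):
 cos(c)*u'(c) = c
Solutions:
 u(c) = C1 + Integral(c/cos(c), c)


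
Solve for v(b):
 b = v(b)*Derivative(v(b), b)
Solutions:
 v(b) = -sqrt(C1 + b^2)
 v(b) = sqrt(C1 + b^2)


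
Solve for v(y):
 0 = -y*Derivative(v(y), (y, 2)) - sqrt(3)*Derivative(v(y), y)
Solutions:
 v(y) = C1 + C2*y^(1 - sqrt(3))


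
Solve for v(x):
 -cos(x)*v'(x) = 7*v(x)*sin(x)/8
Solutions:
 v(x) = C1*cos(x)^(7/8)


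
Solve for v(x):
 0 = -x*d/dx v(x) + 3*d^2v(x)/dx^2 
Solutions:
 v(x) = C1 + C2*erfi(sqrt(6)*x/6)


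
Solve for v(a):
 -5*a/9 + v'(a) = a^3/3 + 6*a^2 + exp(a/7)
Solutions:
 v(a) = C1 + a^4/12 + 2*a^3 + 5*a^2/18 + 7*exp(a/7)


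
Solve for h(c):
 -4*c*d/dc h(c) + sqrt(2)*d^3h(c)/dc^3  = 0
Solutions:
 h(c) = C1 + Integral(C2*airyai(sqrt(2)*c) + C3*airybi(sqrt(2)*c), c)


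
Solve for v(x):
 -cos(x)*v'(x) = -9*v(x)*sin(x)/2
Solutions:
 v(x) = C1/cos(x)^(9/2)


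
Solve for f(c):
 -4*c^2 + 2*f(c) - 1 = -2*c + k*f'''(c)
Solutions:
 f(c) = C1*exp(2^(1/3)*c*(1/k)^(1/3)) + C2*exp(2^(1/3)*c*(-1 + sqrt(3)*I)*(1/k)^(1/3)/2) + C3*exp(-2^(1/3)*c*(1 + sqrt(3)*I)*(1/k)^(1/3)/2) + 2*c^2 - c + 1/2


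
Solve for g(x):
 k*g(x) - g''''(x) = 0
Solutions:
 g(x) = C1*exp(-k^(1/4)*x) + C2*exp(k^(1/4)*x) + C3*exp(-I*k^(1/4)*x) + C4*exp(I*k^(1/4)*x)


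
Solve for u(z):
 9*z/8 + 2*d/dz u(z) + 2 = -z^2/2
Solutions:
 u(z) = C1 - z^3/12 - 9*z^2/32 - z


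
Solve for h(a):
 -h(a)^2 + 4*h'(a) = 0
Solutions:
 h(a) = -4/(C1 + a)


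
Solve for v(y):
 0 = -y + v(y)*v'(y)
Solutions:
 v(y) = -sqrt(C1 + y^2)
 v(y) = sqrt(C1 + y^2)


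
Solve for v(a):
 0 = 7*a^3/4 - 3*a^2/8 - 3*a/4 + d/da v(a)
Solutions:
 v(a) = C1 - 7*a^4/16 + a^3/8 + 3*a^2/8


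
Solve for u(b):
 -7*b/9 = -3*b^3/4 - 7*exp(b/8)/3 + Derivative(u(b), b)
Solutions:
 u(b) = C1 + 3*b^4/16 - 7*b^2/18 + 56*exp(b/8)/3


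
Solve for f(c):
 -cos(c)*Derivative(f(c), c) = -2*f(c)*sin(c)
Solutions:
 f(c) = C1/cos(c)^2


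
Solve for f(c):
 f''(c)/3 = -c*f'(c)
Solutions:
 f(c) = C1 + C2*erf(sqrt(6)*c/2)


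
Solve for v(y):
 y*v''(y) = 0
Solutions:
 v(y) = C1 + C2*y


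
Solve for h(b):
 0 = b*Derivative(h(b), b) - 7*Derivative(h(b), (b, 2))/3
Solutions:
 h(b) = C1 + C2*erfi(sqrt(42)*b/14)


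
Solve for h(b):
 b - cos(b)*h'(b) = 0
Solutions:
 h(b) = C1 + Integral(b/cos(b), b)


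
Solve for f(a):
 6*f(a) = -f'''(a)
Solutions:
 f(a) = C3*exp(-6^(1/3)*a) + (C1*sin(2^(1/3)*3^(5/6)*a/2) + C2*cos(2^(1/3)*3^(5/6)*a/2))*exp(6^(1/3)*a/2)


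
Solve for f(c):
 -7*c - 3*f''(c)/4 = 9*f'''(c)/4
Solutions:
 f(c) = C1 + C2*c + C3*exp(-c/3) - 14*c^3/9 + 14*c^2


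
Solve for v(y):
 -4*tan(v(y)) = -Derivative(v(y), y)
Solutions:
 v(y) = pi - asin(C1*exp(4*y))
 v(y) = asin(C1*exp(4*y))


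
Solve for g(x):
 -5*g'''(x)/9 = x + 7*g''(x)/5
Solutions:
 g(x) = C1 + C2*x + C3*exp(-63*x/25) - 5*x^3/42 + 125*x^2/882


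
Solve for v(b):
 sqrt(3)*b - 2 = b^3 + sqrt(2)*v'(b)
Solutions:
 v(b) = C1 - sqrt(2)*b^4/8 + sqrt(6)*b^2/4 - sqrt(2)*b


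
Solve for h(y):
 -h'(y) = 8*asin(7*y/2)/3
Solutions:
 h(y) = C1 - 8*y*asin(7*y/2)/3 - 8*sqrt(4 - 49*y^2)/21


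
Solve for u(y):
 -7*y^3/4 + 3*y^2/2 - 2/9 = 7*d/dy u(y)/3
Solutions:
 u(y) = C1 - 3*y^4/16 + 3*y^3/14 - 2*y/21


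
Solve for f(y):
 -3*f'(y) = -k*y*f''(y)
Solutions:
 f(y) = C1 + y^(((re(k) + 3)*re(k) + im(k)^2)/(re(k)^2 + im(k)^2))*(C2*sin(3*log(y)*Abs(im(k))/(re(k)^2 + im(k)^2)) + C3*cos(3*log(y)*im(k)/(re(k)^2 + im(k)^2)))


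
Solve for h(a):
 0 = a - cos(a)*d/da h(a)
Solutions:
 h(a) = C1 + Integral(a/cos(a), a)


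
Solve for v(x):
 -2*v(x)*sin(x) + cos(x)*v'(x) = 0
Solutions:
 v(x) = C1/cos(x)^2


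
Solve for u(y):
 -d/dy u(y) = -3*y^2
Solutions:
 u(y) = C1 + y^3


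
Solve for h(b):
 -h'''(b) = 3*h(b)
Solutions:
 h(b) = C3*exp(-3^(1/3)*b) + (C1*sin(3^(5/6)*b/2) + C2*cos(3^(5/6)*b/2))*exp(3^(1/3)*b/2)


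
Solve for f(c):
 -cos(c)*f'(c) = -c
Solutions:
 f(c) = C1 + Integral(c/cos(c), c)


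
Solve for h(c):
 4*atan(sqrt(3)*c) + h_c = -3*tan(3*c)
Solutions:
 h(c) = C1 - 4*c*atan(sqrt(3)*c) + 2*sqrt(3)*log(3*c^2 + 1)/3 + log(cos(3*c))


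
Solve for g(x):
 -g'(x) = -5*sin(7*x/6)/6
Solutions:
 g(x) = C1 - 5*cos(7*x/6)/7


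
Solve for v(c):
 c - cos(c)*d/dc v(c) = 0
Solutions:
 v(c) = C1 + Integral(c/cos(c), c)


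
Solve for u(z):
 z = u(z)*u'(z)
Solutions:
 u(z) = -sqrt(C1 + z^2)
 u(z) = sqrt(C1 + z^2)


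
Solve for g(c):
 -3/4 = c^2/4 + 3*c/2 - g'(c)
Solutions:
 g(c) = C1 + c^3/12 + 3*c^2/4 + 3*c/4


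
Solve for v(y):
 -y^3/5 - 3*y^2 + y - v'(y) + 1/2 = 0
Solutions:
 v(y) = C1 - y^4/20 - y^3 + y^2/2 + y/2


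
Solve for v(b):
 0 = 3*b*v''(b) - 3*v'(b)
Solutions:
 v(b) = C1 + C2*b^2


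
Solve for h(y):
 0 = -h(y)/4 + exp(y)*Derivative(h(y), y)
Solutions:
 h(y) = C1*exp(-exp(-y)/4)


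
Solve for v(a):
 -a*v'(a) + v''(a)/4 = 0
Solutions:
 v(a) = C1 + C2*erfi(sqrt(2)*a)


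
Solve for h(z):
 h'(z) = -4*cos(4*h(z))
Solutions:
 h(z) = -asin((C1 + exp(32*z))/(C1 - exp(32*z)))/4 + pi/4
 h(z) = asin((C1 + exp(32*z))/(C1 - exp(32*z)))/4


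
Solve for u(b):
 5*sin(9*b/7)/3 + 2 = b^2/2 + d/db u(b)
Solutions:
 u(b) = C1 - b^3/6 + 2*b - 35*cos(9*b/7)/27


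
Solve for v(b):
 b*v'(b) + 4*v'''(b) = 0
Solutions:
 v(b) = C1 + Integral(C2*airyai(-2^(1/3)*b/2) + C3*airybi(-2^(1/3)*b/2), b)


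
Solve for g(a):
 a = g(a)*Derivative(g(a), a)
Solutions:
 g(a) = -sqrt(C1 + a^2)
 g(a) = sqrt(C1 + a^2)


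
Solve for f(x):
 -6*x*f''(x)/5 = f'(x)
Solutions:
 f(x) = C1 + C2*x^(1/6)


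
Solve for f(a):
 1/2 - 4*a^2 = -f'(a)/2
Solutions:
 f(a) = C1 + 8*a^3/3 - a


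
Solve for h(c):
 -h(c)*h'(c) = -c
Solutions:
 h(c) = -sqrt(C1 + c^2)
 h(c) = sqrt(C1 + c^2)


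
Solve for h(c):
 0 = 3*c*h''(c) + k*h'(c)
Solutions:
 h(c) = C1 + c^(1 - re(k)/3)*(C2*sin(log(c)*Abs(im(k))/3) + C3*cos(log(c)*im(k)/3))


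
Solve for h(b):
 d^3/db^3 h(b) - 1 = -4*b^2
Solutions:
 h(b) = C1 + C2*b + C3*b^2 - b^5/15 + b^3/6


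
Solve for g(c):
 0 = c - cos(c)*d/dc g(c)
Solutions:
 g(c) = C1 + Integral(c/cos(c), c)


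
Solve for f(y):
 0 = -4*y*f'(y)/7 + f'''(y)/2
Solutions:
 f(y) = C1 + Integral(C2*airyai(2*7^(2/3)*y/7) + C3*airybi(2*7^(2/3)*y/7), y)


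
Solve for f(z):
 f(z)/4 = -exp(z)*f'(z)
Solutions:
 f(z) = C1*exp(exp(-z)/4)


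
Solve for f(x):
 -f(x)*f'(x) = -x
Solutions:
 f(x) = -sqrt(C1 + x^2)
 f(x) = sqrt(C1 + x^2)


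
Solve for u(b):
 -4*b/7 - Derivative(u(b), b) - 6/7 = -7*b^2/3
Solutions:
 u(b) = C1 + 7*b^3/9 - 2*b^2/7 - 6*b/7


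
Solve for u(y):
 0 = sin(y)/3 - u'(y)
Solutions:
 u(y) = C1 - cos(y)/3


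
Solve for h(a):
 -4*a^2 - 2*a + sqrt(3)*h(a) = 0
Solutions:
 h(a) = 2*sqrt(3)*a*(2*a + 1)/3


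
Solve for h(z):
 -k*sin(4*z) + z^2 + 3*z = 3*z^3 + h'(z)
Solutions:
 h(z) = C1 + k*cos(4*z)/4 - 3*z^4/4 + z^3/3 + 3*z^2/2


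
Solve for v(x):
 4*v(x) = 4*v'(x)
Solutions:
 v(x) = C1*exp(x)


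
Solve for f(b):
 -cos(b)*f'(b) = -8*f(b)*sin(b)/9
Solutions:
 f(b) = C1/cos(b)^(8/9)


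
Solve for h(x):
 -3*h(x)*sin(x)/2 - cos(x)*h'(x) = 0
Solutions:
 h(x) = C1*cos(x)^(3/2)


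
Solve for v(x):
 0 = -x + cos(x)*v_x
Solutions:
 v(x) = C1 + Integral(x/cos(x), x)


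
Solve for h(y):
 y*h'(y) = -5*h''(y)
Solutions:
 h(y) = C1 + C2*erf(sqrt(10)*y/10)


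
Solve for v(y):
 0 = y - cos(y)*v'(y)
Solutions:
 v(y) = C1 + Integral(y/cos(y), y)


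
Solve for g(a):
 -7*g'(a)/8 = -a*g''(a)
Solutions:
 g(a) = C1 + C2*a^(15/8)


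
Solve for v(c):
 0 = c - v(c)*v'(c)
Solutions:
 v(c) = -sqrt(C1 + c^2)
 v(c) = sqrt(C1 + c^2)


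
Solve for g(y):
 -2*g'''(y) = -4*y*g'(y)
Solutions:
 g(y) = C1 + Integral(C2*airyai(2^(1/3)*y) + C3*airybi(2^(1/3)*y), y)


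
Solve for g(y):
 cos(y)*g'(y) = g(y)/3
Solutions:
 g(y) = C1*(sin(y) + 1)^(1/6)/(sin(y) - 1)^(1/6)


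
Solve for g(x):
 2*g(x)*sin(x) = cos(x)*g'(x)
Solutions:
 g(x) = C1/cos(x)^2


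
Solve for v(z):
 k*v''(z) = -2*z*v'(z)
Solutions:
 v(z) = C1 + C2*sqrt(k)*erf(z*sqrt(1/k))


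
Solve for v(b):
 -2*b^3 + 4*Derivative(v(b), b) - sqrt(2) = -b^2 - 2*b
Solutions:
 v(b) = C1 + b^4/8 - b^3/12 - b^2/4 + sqrt(2)*b/4


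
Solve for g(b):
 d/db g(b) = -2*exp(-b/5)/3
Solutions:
 g(b) = C1 + 10*exp(-b/5)/3


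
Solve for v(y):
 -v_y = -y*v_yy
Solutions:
 v(y) = C1 + C2*y^2


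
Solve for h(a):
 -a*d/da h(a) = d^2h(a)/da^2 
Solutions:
 h(a) = C1 + C2*erf(sqrt(2)*a/2)


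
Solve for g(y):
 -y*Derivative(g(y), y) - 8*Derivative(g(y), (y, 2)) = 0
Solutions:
 g(y) = C1 + C2*erf(y/4)


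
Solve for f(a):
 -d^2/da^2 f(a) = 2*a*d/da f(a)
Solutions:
 f(a) = C1 + C2*erf(a)


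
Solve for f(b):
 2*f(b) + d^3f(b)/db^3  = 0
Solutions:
 f(b) = C3*exp(-2^(1/3)*b) + (C1*sin(2^(1/3)*sqrt(3)*b/2) + C2*cos(2^(1/3)*sqrt(3)*b/2))*exp(2^(1/3)*b/2)


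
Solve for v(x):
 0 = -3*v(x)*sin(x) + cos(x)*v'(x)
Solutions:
 v(x) = C1/cos(x)^3


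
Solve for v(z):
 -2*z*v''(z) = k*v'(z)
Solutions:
 v(z) = C1 + z^(1 - re(k)/2)*(C2*sin(log(z)*Abs(im(k))/2) + C3*cos(log(z)*im(k)/2))


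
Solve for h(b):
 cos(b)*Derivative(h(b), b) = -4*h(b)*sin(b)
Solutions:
 h(b) = C1*cos(b)^4


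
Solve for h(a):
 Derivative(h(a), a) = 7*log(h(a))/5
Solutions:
 li(h(a)) = C1 + 7*a/5


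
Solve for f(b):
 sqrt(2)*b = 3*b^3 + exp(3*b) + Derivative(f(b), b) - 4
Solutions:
 f(b) = C1 - 3*b^4/4 + sqrt(2)*b^2/2 + 4*b - exp(3*b)/3


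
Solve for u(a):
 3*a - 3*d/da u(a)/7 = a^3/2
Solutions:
 u(a) = C1 - 7*a^4/24 + 7*a^2/2
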